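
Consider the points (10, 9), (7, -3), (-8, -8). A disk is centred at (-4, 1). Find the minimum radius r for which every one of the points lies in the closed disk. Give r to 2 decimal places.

The required radius is the distance from (-4, 1) to the farthest point.
Squared distances: 260, 137, 97.
Maximum is 260, attained at (10, 9).
r = √260 ≈ 16.12.

16.12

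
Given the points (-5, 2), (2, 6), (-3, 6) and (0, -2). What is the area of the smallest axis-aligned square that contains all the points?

64

The bounding box has width 7 and height 8.
An axis-aligned square enclosing the set must have side ≥ max(width, height).
So the minimum side is max(7, 8) = 8.
Area = 8² = 64.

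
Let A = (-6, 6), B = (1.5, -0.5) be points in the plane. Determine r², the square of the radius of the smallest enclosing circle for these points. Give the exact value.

24.625

The smallest circle enclosing two points has them as diameter endpoints.
Centre = midpoint = (-2.25, 2.75); r² = |AB|²/4 = 98.5/4 = 24.625.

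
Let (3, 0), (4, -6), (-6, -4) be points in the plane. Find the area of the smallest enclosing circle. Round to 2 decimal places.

Call the three points A, B, C in the order given.
Side lengths²: AB² = 37, AC² = 97, BC² = 104.
Since BC² = 104 < 97 + 37 = 134, the triangle is acute, so the smallest enclosing circle is the circumcircle.
Circumcentre = (-43/58, -215/58), r² = 46657/1682.
Area = π·r² = π·46657/1682 ≈ 87.14.

87.14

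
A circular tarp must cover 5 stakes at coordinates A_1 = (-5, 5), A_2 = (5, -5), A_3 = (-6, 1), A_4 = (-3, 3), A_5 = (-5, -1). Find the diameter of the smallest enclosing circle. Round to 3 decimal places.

The farthest pair is A_1–A_2 with squared distance 200. The circle on this segment as diameter has centre (0, 0) and r² = 200/4 = 50.
Check A_3: distance² to centre = 37 ≤ 50, so it lies inside.
All remaining points lie in this disk, and no smaller disk contains both endpoints, so this is the minimum enclosing circle.
Diameter = 2r = 2√50 ≈ 14.142.

14.142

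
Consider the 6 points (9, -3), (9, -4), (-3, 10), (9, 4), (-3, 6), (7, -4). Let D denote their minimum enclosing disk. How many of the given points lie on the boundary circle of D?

A smallest enclosing disk is always determined by at most three of the input points on its boundary.
The farthest pair is (9, -4)–(-3, 10) with squared distance 340. The circle on this segment as diameter has centre (3, 3) and r² = 340/4 = 85.
Check (9, -3): distance² to centre = 72 ≤ 85, so it lies inside.
All remaining points lie in this disk, and no smaller disk contains both endpoints, so this is the minimum enclosing circle.
The points at distance exactly r from the centre are (9, -4), (-3, 10) — 2 points.

2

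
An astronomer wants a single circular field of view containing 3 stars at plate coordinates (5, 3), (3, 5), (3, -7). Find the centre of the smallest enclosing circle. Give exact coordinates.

Call the three points A, B, C in the order given.
Side lengths²: AB² = 8, AC² = 104, BC² = 144.
Since BC² = 144 ≥ 104 + 8 = 112, the angle opposite BC is not acute, so the smallest enclosing circle has BC as diameter.
Centre = midpoint of BC = (3, -1), r² = 144/4 = 36.
Centre = (3, -1).

(3, -1)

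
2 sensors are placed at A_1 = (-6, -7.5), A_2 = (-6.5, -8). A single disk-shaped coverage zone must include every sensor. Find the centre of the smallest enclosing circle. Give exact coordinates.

(-6.25, -7.75)

The smallest circle enclosing two points has them as diameter endpoints.
Centre = midpoint = (-6.25, -7.75); r² = |A_1A_2|²/4 = 0.5/4 = 0.125.
Centre = (-6.25, -7.75).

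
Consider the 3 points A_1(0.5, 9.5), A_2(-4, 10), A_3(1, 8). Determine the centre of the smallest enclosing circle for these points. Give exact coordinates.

Side lengths²: A_1A_2² = 20.5, A_1A_3² = 2.5, A_2A_3² = 29.
Since A_2A_3² = 29 ≥ 20.5 + 2.5 = 23, the angle opposite A_2A_3 is not acute, so the smallest enclosing circle has A_2A_3 as diameter.
Centre = midpoint of A_2A_3 = (-1.5, 9), r² = 29/4 = 7.25.
Centre = (-1.5, 9).

(-1.5, 9)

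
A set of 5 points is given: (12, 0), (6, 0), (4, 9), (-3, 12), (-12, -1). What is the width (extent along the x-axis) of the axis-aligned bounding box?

24

max x = 12, min x = -12, so width = 24.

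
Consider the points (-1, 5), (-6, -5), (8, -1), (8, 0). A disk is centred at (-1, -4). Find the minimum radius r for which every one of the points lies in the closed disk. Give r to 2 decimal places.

The required radius is the distance from (-1, -4) to the farthest point.
Squared distances: 81, 26, 90, 97.
Maximum is 97, attained at (8, 0).
r = √97 ≈ 9.85.

9.85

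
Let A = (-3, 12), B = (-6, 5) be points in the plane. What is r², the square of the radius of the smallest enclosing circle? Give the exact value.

14.5

The smallest circle enclosing two points has them as diameter endpoints.
Centre = midpoint = (-4.5, 8.5); r² = |AB|²/4 = 58/4 = 14.5.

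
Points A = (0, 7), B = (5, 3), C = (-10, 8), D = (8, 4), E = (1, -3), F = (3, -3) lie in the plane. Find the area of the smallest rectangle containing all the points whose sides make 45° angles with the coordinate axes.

In coordinates u = x + y, v = x − y the rectangle is axis-aligned; the map (x,y)→(u,v) scales areas by 2.
u-values: 7, 8, -2, 12, -2, 0; range = 12 − (-2) = 14.
v-values: -7, 2, -18, 4, 4, 6; range = 6 − (-18) = 24.
Area = (14 × 24) / 2 = 168.

168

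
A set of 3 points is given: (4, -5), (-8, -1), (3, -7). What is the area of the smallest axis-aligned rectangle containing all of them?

72

x ranges over [-8, 4], width 12.
y ranges over [-7, -1], height 6.
Area = 12 × 6 = 72.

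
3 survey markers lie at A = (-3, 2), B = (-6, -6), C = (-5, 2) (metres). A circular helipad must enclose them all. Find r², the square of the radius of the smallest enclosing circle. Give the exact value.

18.25

Side lengths²: AB² = 73, AC² = 4, BC² = 65.
Since AB² = 73 ≥ 65 + 4 = 69, the angle opposite AB is not acute, so the smallest enclosing circle has AB as diameter.
Centre = midpoint of AB = (-4.5, -2), r² = 73/4 = 18.25.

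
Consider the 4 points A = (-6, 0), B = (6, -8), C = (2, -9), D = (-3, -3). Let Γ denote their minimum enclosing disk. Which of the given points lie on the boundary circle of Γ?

The minimum enclosing circle of a finite set is fixed by two of the points (as a diameter) or three (as a circumcircle).
The farthest pair is A–B with squared distance 208. The circle on this segment as diameter has centre (0, -4) and r² = 208/4 = 52.
Check C: distance² to centre = 29 ≤ 52, so it lies inside.
All remaining points lie in this disk, and no smaller disk contains both endpoints, so this is the minimum enclosing circle.
The points at distance exactly r from the centre are A, B — 2 points.

A, B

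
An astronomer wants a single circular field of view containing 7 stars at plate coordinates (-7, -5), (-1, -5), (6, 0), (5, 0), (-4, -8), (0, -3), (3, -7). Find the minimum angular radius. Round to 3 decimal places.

By Welzl's lemma the MEC is supported by two points (diametrically opposite) or three points (on a circumcircle).
The farthest pair is (-7, -5)–(6, 0) with squared distance 194. The circle on this segment as diameter has centre (-0.5, -2.5) and r² = 194/4 = 48.5.
Check (-1, -5): distance² to centre = 6.5 ≤ 48.5, so it lies inside.
All remaining points lie in this disk, and no smaller disk contains both endpoints, so this is the minimum enclosing circle.
r = √(48.5) ≈ 6.964.

6.964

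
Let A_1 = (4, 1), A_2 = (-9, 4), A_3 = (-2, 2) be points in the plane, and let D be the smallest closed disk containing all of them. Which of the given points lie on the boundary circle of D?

A_1, A_2

Side lengths²: A_1A_2² = 178, A_1A_3² = 37, A_2A_3² = 53.
Since A_1A_2² = 178 ≥ 53 + 37 = 90, the angle opposite A_1A_2 is not acute, so the smallest enclosing circle has A_1A_2 as diameter.
Centre = midpoint of A_1A_2 = (-2.5, 2.5), r² = 178/4 = 44.5.
The points at distance exactly r from the centre are A_1, A_2 — 2 points.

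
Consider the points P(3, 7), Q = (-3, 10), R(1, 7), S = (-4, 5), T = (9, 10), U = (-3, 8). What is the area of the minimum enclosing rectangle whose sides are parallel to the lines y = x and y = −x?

In coordinates u = x + y, v = x − y the rectangle is axis-aligned; the map (x,y)→(u,v) scales areas by 2.
u-values: 10, 7, 8, 1, 19, 5; range = 19 − 1 = 18.
v-values: -4, -13, -6, -9, -1, -11; range = -1 − (-13) = 12.
Area = (18 × 12) / 2 = 108.

108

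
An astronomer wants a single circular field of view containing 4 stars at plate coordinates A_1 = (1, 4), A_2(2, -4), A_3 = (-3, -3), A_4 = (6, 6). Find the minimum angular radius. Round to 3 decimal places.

6.364

A smallest enclosing disk is always determined by at most three of the input points on its boundary.
The farthest pair is A_3–A_4 with squared distance 162. The circle on this segment as diameter has centre (1.5, 1.5) and r² = 162/4 = 40.5.
Check A_1: distance² to centre = 6.5 ≤ 40.5, so it lies inside.
All remaining points lie in this disk, and no smaller disk contains both endpoints, so this is the minimum enclosing circle.
r = √(40.5) ≈ 6.364.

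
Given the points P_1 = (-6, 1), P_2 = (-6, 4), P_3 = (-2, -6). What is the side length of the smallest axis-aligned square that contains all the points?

The bounding box has width 4 and height 10.
An axis-aligned square enclosing the set must have side ≥ max(width, height).
So the minimum side is max(4, 10) = 10.

10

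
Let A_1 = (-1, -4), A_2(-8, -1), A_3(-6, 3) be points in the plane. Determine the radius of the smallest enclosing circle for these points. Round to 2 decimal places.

Side lengths²: A_1A_2² = 58, A_1A_3² = 74, A_2A_3² = 20.
Since A_1A_3² = 74 < 58 + 20 = 78, the triangle is acute, so the smallest enclosing circle is the circumcircle.
Circumcentre = (-63/17, -11/17), r² = 5365/289.
r = √(5365/289) ≈ 4.31.

4.31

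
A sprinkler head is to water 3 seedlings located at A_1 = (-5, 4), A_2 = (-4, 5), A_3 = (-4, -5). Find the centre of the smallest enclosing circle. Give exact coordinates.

(-4, 0)

Side lengths²: A_1A_2² = 2, A_1A_3² = 82, A_2A_3² = 100.
Since A_2A_3² = 100 ≥ 82 + 2 = 84, the angle opposite A_2A_3 is not acute, so the smallest enclosing circle has A_2A_3 as diameter.
Centre = midpoint of A_2A_3 = (-4, 0), r² = 100/4 = 25.
Centre = (-4, 0).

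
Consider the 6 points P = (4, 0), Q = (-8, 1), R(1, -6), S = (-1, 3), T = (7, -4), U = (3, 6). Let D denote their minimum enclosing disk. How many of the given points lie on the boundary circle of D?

A smallest enclosing disk is always determined by at most three of the input points on its boundary.
The minimum enclosing circle is determined by three boundary points: Q, T, U.
Their circumcentre is (-5/13, -15/13) with r² = 10585/169.
The farthest remaining point R is at distance² 4293/169 ≤ 10585/169.
The points at distance exactly r from the centre are Q, T, U — 3 points.

3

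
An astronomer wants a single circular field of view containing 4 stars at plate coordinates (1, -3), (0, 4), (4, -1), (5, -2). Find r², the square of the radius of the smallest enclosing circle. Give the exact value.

25925/1682

By Welzl's lemma the MEC is supported by two points (diametrically opposite) or three points (on a circumcircle).
The minimum enclosing circle is determined by three boundary points: (1, -3), (0, 4), (5, -2).
Their circumcentre is (127/58, 43/58) with r² = 25925/1682.
The farthest remaining point (4, -1) is at distance² 10613/1682 ≤ 25925/1682.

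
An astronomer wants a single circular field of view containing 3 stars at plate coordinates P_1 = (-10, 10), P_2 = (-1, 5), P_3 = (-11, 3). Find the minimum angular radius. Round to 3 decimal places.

Side lengths²: P_1P_2² = 106, P_1P_3² = 50, P_2P_3² = 104.
Since P_1P_2² = 106 < 104 + 50 = 154, the triangle is acute, so the smallest enclosing circle is the circumcircle.
Circumcentre = (-217/34, 201/34), r² = 17225/578.
r = √(17225/578) ≈ 5.459.

5.459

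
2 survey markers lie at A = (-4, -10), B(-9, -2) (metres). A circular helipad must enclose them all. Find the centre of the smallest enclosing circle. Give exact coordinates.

The smallest circle enclosing two points has them as diameter endpoints.
Centre = midpoint = (-6.5, -6); r² = |AB|²/4 = 89/4 = 22.25.
Centre = (-6.5, -6).

(-6.5, -6)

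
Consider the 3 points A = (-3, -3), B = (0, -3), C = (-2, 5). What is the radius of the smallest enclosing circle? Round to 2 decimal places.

Side lengths²: AB² = 9, AC² = 65, BC² = 68.
Since BC² = 68 < 65 + 9 = 74, the triangle is acute, so the smallest enclosing circle is the circumcircle.
Circumcentre = (-1.5, 0.875), r² = 17.265625.
r = √(17.265625) ≈ 4.16.

4.16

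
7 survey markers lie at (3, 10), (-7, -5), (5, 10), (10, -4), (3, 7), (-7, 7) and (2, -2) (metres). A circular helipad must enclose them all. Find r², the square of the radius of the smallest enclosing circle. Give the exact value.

The minimum enclosing circle is determined by three boundary points: (-7, -5), (10, -4), (-7, 7).
Their circumcentre is (20/17, 1) with r² = 29725/289.
The farthest remaining point (5, 10) is at distance² 27634/289 ≤ 29725/289.

29725/289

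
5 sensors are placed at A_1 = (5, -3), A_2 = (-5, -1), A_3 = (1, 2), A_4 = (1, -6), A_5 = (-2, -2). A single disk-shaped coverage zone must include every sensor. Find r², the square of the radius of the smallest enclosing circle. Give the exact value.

The farthest pair is A_1–A_2 with squared distance 104. The circle on this segment as diameter has centre (0, -2) and r² = 104/4 = 26.
Check A_3: distance² to centre = 17 ≤ 26, so it lies inside.
All remaining points lie in this disk, and no smaller disk contains both endpoints, so this is the minimum enclosing circle.

26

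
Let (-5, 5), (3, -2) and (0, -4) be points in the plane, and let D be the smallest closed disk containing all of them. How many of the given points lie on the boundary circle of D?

Call the three points A, B, C in the order given.
Side lengths²: AB² = 113, AC² = 106, BC² = 13.
Since AB² = 113 < 106 + 13 = 119, the triangle is acute, so the smallest enclosing circle is the circumcircle.
Circumcentre = (-95/74, 87/74), r² = 77857/2738.
The points at distance exactly r from the centre are (-5, 5), (3, -2), (0, -4) — 3 points.

3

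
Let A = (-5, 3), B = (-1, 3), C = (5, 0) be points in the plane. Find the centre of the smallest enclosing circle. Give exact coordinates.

(0, 1.5)

Side lengths²: AB² = 16, AC² = 109, BC² = 45.
Since AC² = 109 ≥ 45 + 16 = 61, the angle opposite AC is not acute, so the smallest enclosing circle has AC as diameter.
Centre = midpoint of AC = (0, 1.5), r² = 109/4 = 27.25.
Centre = (0, 1.5).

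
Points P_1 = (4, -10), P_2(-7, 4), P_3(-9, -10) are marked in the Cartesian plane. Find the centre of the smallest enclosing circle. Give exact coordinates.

Side lengths²: P_1P_2² = 317, P_1P_3² = 169, P_2P_3² = 200.
Since P_1P_2² = 317 < 200 + 169 = 369, the triangle is acute, so the smallest enclosing circle is the circumcircle.
Circumcentre = (-2.5, -53/14), r² = 7925/98.
Centre = (-2.5, -53/14).

(-2.5, -53/14)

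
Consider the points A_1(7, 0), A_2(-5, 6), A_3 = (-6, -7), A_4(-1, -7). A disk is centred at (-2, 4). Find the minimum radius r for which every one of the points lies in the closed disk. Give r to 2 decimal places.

The required radius is the distance from (-2, 4) to the farthest point.
Squared distances: 97, 13, 137, 122.
Maximum is 137, attained at A_3.
r = √137 ≈ 11.70.

11.70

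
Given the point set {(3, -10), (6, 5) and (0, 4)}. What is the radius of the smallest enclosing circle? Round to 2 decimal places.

7.66

Call the three points A, B, C in the order given.
Side lengths²: AB² = 234, AC² = 205, BC² = 37.
Since AB² = 234 < 205 + 37 = 242, the triangle is acute, so the smallest enclosing circle is the circumcircle.
Circumcentre = (241/58, -141/58), r² = 98605/1682.
r = √(98605/1682) ≈ 7.66.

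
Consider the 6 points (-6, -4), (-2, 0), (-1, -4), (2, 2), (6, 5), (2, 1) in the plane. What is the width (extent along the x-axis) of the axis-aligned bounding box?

max x = 6, min x = -6, so width = 12.

12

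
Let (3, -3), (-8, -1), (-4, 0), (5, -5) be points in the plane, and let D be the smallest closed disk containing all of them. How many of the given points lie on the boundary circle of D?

By Welzl's lemma the MEC is supported by two points (diametrically opposite) or three points (on a circumcircle).
The farthest pair is (-8, -1)–(5, -5) with squared distance 185. The circle on this segment as diameter has centre (-1.5, -3) and r² = 185/4 = 46.25.
Check (3, -3): distance² to centre = 20.25 ≤ 46.25, so it lies inside.
All remaining points lie in this disk, and no smaller disk contains both endpoints, so this is the minimum enclosing circle.
The points at distance exactly r from the centre are (-8, -1), (5, -5) — 2 points.

2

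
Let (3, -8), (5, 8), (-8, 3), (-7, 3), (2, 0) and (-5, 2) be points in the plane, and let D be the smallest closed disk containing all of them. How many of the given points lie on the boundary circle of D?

3

A smallest enclosing disk is always determined by at most three of the input points on its boundary.
The minimum enclosing circle is determined by three boundary points: (3, -8), (5, 8), (-8, 3).
Their circumcentre is (4/9, 4/9) with r² = 6305/81.
The farthest remaining point (-7, 3) is at distance² 5018/81 ≤ 6305/81.
The points at distance exactly r from the centre are (3, -8), (5, 8), (-8, 3) — 3 points.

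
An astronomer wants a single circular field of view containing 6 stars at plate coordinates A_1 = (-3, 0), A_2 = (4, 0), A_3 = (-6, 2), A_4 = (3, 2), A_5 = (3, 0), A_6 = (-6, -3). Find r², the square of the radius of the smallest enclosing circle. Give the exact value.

28.34

The minimum enclosing circle of a finite set is fixed by two of the points (as a diameter) or three (as a circumcircle).
The minimum enclosing circle is determined by three boundary points: A_2, A_3, A_6.
Their circumcentre is (-1.3, -0.5) with r² = 28.34.
The farthest remaining point A_4 is at distance² 24.74 ≤ 28.34.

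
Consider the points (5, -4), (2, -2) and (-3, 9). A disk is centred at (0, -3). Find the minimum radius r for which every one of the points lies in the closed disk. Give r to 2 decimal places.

12.37

The required radius is the distance from (0, -3) to the farthest point.
Squared distances: 26, 5, 153.
Maximum is 153, attained at (-3, 9).
r = √153 ≈ 12.37.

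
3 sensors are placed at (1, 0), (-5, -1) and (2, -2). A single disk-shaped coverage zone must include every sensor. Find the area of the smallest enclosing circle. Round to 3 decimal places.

39.270

Call the three points A, B, C in the order given.
Side lengths²: AB² = 37, AC² = 5, BC² = 50.
Since BC² = 50 ≥ 37 + 5 = 42, the angle opposite BC is not acute, so the smallest enclosing circle has BC as diameter.
Centre = midpoint of BC = (-1.5, -1.5), r² = 50/4 = 12.5.
Area = π·r² = π·12.5 ≈ 39.270.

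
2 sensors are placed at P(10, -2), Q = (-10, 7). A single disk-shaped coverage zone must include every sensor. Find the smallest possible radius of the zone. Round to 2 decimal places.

The smallest circle enclosing two points has them as diameter endpoints.
Centre = midpoint = (0, 2.5); r² = |PQ|²/4 = 481/4 = 120.25.
r = √(120.25) ≈ 10.97.

10.97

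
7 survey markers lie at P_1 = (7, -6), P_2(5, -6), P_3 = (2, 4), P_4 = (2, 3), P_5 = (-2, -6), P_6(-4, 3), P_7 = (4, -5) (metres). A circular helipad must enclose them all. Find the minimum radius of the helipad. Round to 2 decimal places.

7.11

The farthest pair is P_1–P_6 with squared distance 202. The circle on this segment as diameter has centre (1.5, -1.5) and r² = 202/4 = 50.5.
Check P_2: distance² to centre = 32.5 ≤ 50.5, so it lies inside.
All remaining points lie in this disk, and no smaller disk contains both endpoints, so this is the minimum enclosing circle.
r = √(50.5) ≈ 7.11.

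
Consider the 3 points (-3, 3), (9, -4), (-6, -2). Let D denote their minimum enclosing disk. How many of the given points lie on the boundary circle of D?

2

Call the three points A, B, C in the order given.
Side lengths²: AB² = 193, AC² = 34, BC² = 229.
Since BC² = 229 ≥ 193 + 34 = 227, the angle opposite BC is not acute, so the smallest enclosing circle has BC as diameter.
Centre = midpoint of BC = (1.5, -3), r² = 229/4 = 57.25.
The points at distance exactly r from the centre are (9, -4), (-6, -2) — 2 points.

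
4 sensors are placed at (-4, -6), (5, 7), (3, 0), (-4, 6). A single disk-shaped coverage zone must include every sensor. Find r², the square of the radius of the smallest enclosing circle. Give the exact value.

By Welzl's lemma the MEC is supported by two points (diametrically opposite) or three points (on a circumcircle).
The farthest pair is (-4, -6)–(5, 7) with squared distance 250. The circle on this segment as diameter has centre (0.5, 0.5) and r² = 250/4 = 62.5.
Check (3, 0): distance² to centre = 6.5 ≤ 62.5, so it lies inside.
All remaining points lie in this disk, and no smaller disk contains both endpoints, so this is the minimum enclosing circle.

62.5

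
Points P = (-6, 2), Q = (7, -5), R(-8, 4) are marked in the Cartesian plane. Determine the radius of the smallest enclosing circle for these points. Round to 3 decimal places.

8.746

Side lengths²: PQ² = 218, PR² = 8, QR² = 306.
Since QR² = 306 ≥ 218 + 8 = 226, the angle opposite QR is not acute, so the smallest enclosing circle has QR as diameter.
Centre = midpoint of QR = (-0.5, -0.5), r² = 306/4 = 76.5.
r = √(76.5) ≈ 8.746.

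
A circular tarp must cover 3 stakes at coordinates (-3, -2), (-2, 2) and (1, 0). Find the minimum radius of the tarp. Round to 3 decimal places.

2.374

Call the three points A, B, C in the order given.
Side lengths²: AB² = 17, AC² = 20, BC² = 13.
Since AC² = 20 < 17 + 13 = 30, the triangle is acute, so the smallest enclosing circle is the circumcircle.
Circumcentre = (-19/14, -2/7), r² = 1105/196.
r = √(1105/196) ≈ 2.374.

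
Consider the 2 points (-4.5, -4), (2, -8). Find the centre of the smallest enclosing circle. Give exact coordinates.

(-1.25, -6)

The smallest circle enclosing two points has them as diameter endpoints.
Centre = midpoint = (-1.25, -6); r² = |(-4.5, -4)−(2, -8)|²/4 = 58.25/4 = 14.5625.
Centre = (-1.25, -6).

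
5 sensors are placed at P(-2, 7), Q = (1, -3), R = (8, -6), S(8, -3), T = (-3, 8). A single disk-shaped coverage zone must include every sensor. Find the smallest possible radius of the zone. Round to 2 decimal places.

The farthest pair is R–T with squared distance 317. The circle on this segment as diameter has centre (2.5, 1) and r² = 317/4 = 79.25.
Check P: distance² to centre = 56.25 ≤ 79.25, so it lies inside.
All remaining points lie in this disk, and no smaller disk contains both endpoints, so this is the minimum enclosing circle.
r = √(79.25) ≈ 8.90.

8.90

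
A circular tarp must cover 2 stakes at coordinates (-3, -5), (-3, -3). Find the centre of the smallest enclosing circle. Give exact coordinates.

The smallest circle enclosing two points has them as diameter endpoints.
Centre = midpoint = (-3, -4); r² = |(-3, -5)−(-3, -3)|²/4 = 4/4 = 1.
Centre = (-3, -4).

(-3, -4)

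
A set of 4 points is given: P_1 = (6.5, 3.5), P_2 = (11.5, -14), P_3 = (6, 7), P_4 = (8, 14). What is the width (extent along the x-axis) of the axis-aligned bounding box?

max x = 11.5, min x = 6, so width = 5.5.

5.5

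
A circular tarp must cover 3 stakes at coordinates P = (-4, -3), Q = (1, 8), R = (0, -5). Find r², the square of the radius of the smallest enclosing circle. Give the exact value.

42.5

Side lengths²: PQ² = 146, PR² = 20, QR² = 170.
Since QR² = 170 ≥ 146 + 20 = 166, the angle opposite QR is not acute, so the smallest enclosing circle has QR as diameter.
Centre = midpoint of QR = (0.5, 1.5), r² = 170/4 = 42.5.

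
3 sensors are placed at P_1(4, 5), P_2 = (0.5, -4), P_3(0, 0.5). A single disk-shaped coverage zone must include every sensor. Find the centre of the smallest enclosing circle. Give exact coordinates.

(2.25, 0.5)

Side lengths²: P_1P_2² = 93.25, P_1P_3² = 36.25, P_2P_3² = 20.5.
Since P_1P_2² = 93.25 ≥ 36.25 + 20.5 = 56.75, the angle opposite P_1P_2 is not acute, so the smallest enclosing circle has P_1P_2 as diameter.
Centre = midpoint of P_1P_2 = (2.25, 0.5), r² = 93.25/4 = 23.3125.
Centre = (2.25, 0.5).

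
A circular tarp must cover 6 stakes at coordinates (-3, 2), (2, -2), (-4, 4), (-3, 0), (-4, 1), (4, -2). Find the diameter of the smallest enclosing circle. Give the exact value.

The minimum enclosing circle of a finite set is fixed by two of the points (as a diameter) or three (as a circumcircle).
The farthest pair is (-4, 4)–(4, -2) with squared distance 100. The circle on this segment as diameter has centre (0, 1) and r² = 100/4 = 25.
Check (-3, 2): distance² to centre = 10 ≤ 25, so it lies inside.
All remaining points lie in this disk, and no smaller disk contains both endpoints, so this is the minimum enclosing circle.
Diameter = 2r = 2√25 = 10.

10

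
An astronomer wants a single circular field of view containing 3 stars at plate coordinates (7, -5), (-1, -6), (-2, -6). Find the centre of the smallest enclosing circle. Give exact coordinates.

Call the three points A, B, C in the order given.
Side lengths²: AB² = 65, AC² = 82, BC² = 1.
Since AC² = 82 ≥ 65 + 1 = 66, the angle opposite AC is not acute, so the smallest enclosing circle has AC as diameter.
Centre = midpoint of AC = (2.5, -5.5), r² = 82/4 = 20.5.
Centre = (2.5, -5.5).

(2.5, -5.5)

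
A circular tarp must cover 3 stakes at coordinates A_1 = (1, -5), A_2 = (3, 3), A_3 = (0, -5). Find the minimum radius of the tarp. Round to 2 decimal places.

4.27

Side lengths²: A_1A_2² = 68, A_1A_3² = 1, A_2A_3² = 73.
Since A_2A_3² = 73 ≥ 68 + 1 = 69, the angle opposite A_2A_3 is not acute, so the smallest enclosing circle has A_2A_3 as diameter.
Centre = midpoint of A_2A_3 = (1.5, -1), r² = 73/4 = 18.25.
r = √(18.25) ≈ 4.27.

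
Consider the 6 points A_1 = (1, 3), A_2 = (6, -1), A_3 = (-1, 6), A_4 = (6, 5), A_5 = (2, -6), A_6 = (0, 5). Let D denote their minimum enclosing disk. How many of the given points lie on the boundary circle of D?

3

A smallest enclosing disk is always determined by at most three of the input points on its boundary.
The minimum enclosing circle is determined by three boundary points: A_3, A_4, A_5.
Their circumcentre is (95/54, 17/54) with r² = 58225/1458.
The farthest remaining point A_6 is at distance² 36517/1458 ≤ 58225/1458.
The points at distance exactly r from the centre are A_3, A_4, A_5 — 3 points.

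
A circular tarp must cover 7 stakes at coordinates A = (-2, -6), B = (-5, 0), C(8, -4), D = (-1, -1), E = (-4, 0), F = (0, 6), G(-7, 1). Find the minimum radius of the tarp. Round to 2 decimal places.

The minimum enclosing circle of a finite set is fixed by two of the points (as a diameter) or three (as a circumcircle).
The farthest pair is C–G with squared distance 250. The circle on this segment as diameter has centre (0.5, -1.5) and r² = 250/4 = 62.5.
Check A: distance² to centre = 26.5 ≤ 62.5, so it lies inside.
All remaining points lie in this disk, and no smaller disk contains both endpoints, so this is the minimum enclosing circle.
r = √(62.5) ≈ 7.91.

7.91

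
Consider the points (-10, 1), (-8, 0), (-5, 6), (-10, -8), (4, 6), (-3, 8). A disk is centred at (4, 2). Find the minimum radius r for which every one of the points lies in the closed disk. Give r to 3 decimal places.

17.205

The required radius is the distance from (4, 2) to the farthest point.
Squared distances: 197, 148, 97, 296, 16, 85.
Maximum is 296, attained at (-10, -8).
r = √296 ≈ 17.205.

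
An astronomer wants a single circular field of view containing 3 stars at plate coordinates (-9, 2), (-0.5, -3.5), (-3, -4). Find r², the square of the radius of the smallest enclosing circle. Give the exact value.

Call the three points A, B, C in the order given.
Side lengths²: AB² = 102.5, AC² = 72, BC² = 6.5.
Since AB² = 102.5 ≥ 72 + 6.5 = 78.5, the angle opposite AB is not acute, so the smallest enclosing circle has AB as diameter.
Centre = midpoint of AB = (-4.75, -0.75), r² = 102.5/4 = 25.625.

25.625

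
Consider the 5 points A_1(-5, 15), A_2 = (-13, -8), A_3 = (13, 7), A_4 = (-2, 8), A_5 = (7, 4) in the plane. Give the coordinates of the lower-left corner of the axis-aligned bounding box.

(-13, -8)

x-range [-13, 13], y-range [-8, 15].
The lower-left corner is (-13, -8).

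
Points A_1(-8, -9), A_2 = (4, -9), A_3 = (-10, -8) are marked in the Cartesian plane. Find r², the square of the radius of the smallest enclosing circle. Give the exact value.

Side lengths²: A_1A_2² = 144, A_1A_3² = 5, A_2A_3² = 197.
Since A_2A_3² = 197 ≥ 144 + 5 = 149, the angle opposite A_2A_3 is not acute, so the smallest enclosing circle has A_2A_3 as diameter.
Centre = midpoint of A_2A_3 = (-3, -8.5), r² = 197/4 = 49.25.

49.25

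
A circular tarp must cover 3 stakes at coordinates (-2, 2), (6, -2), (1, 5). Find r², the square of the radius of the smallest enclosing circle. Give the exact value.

Call the three points A, B, C in the order given.
Side lengths²: AB² = 80, AC² = 18, BC² = 74.
Since AB² = 80 < 74 + 18 = 92, the triangle is acute, so the smallest enclosing circle is the circumcircle.
Circumcentre = (7/3, 2/3), r² = 185/9.

185/9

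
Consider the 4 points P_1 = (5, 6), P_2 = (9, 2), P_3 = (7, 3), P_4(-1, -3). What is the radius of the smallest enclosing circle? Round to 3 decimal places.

The minimum enclosing circle of a finite set is fixed by two of the points (as a diameter) or three (as a circumcircle).
The minimum enclosing circle is determined by three boundary points: P_1, P_2, P_4.
Their circumcentre is (3.5, 0.5) with r² = 32.5.
The farthest remaining point P_3 is at distance² 18.5 ≤ 32.5.
r = √(32.5) ≈ 5.701.

5.701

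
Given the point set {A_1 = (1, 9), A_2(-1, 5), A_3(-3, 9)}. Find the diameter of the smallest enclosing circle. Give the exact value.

Side lengths²: A_1A_2² = 20, A_1A_3² = 16, A_2A_3² = 20.
Since A_2A_3² = 20 < 20 + 16 = 36, the triangle is acute, so the smallest enclosing circle is the circumcircle.
Circumcentre = (-1, 7.5), r² = 6.25.
Diameter = 2r = 2√(6.25) = 5.

5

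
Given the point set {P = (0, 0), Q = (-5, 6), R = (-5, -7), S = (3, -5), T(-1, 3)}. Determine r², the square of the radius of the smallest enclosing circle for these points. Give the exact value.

The minimum enclosing circle is determined by three boundary points: Q, R, S.
Their circumcentre is (-2.375, -0.5) with r² = 49.140625.
The farthest remaining point T is at distance² 14.140625 ≤ 49.140625.

49.140625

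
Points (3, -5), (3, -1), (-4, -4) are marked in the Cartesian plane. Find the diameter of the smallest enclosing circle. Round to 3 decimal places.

Call the three points A, B, C in the order given.
Side lengths²: AB² = 16, AC² = 50, BC² = 58.
Since BC² = 58 < 50 + 16 = 66, the triangle is acute, so the smallest enclosing circle is the circumcircle.
Circumcentre = (-2/7, -3), r² = 725/49.
Diameter = 2r = 2√(725/49) ≈ 7.693.

7.693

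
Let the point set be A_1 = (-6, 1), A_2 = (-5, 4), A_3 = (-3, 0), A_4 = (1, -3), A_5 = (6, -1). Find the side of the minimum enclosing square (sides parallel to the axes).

The bounding box has width 12 and height 7.
An axis-aligned square enclosing the set must have side ≥ max(width, height).
So the minimum side is max(12, 7) = 12.

12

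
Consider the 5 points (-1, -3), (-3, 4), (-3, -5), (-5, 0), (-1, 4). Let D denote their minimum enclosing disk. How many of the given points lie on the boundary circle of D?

By Welzl's lemma the MEC is supported by two points (diametrically opposite) or three points (on a circumcircle).
The farthest pair is (-3, -5)–(-1, 4) with squared distance 85. The circle on this segment as diameter has centre (-2, -0.5) and r² = 85/4 = 21.25.
Check (-1, -3): distance² to centre = 7.25 ≤ 21.25, so it lies inside.
All remaining points lie in this disk, and no smaller disk contains both endpoints, so this is the minimum enclosing circle.
The points at distance exactly r from the centre are (-3, 4), (-3, -5), (-1, 4) — 3 points.

3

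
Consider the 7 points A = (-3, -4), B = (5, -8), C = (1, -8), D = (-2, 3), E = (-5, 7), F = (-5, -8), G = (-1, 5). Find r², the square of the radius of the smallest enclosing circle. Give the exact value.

81.25

The farthest pair is B–E with squared distance 325. The circle on this segment as diameter has centre (0, -0.5) and r² = 325/4 = 81.25.
Check A: distance² to centre = 21.25 ≤ 81.25, so it lies inside.
All remaining points lie in this disk, and no smaller disk contains both endpoints, so this is the minimum enclosing circle.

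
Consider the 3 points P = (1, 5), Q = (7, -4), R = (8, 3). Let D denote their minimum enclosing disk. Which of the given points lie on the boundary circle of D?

P, Q

Side lengths²: PQ² = 117, PR² = 53, QR² = 50.
Since PQ² = 117 ≥ 53 + 50 = 103, the angle opposite PQ is not acute, so the smallest enclosing circle has PQ as diameter.
Centre = midpoint of PQ = (4, 0.5), r² = 117/4 = 29.25.
The points at distance exactly r from the centre are P, Q — 2 points.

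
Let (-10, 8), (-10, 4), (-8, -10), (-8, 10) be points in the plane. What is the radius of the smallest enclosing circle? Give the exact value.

By Welzl's lemma the MEC is supported by two points (diametrically opposite) or three points (on a circumcircle).
The farthest pair is (-8, -10)–(-8, 10) with squared distance 400. The circle on this segment as diameter has centre (-8, 0) and r² = 400/4 = 100.
Check (-10, 8): distance² to centre = 68 ≤ 100, so it lies inside.
All remaining points lie in this disk, and no smaller disk contains both endpoints, so this is the minimum enclosing circle.
r = √100 = 10.

10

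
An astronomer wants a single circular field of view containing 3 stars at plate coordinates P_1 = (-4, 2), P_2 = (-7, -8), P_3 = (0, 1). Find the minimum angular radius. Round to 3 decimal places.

5.701

Side lengths²: P_1P_2² = 109, P_1P_3² = 17, P_2P_3² = 130.
Since P_2P_3² = 130 ≥ 109 + 17 = 126, the angle opposite P_2P_3 is not acute, so the smallest enclosing circle has P_2P_3 as diameter.
Centre = midpoint of P_2P_3 = (-3.5, -3.5), r² = 130/4 = 32.5.
r = √(32.5) ≈ 5.701.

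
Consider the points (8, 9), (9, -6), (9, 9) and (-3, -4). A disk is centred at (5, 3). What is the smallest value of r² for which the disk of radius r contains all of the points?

113

The required radius is the distance from (5, 3) to the farthest point.
Squared distances: 45, 97, 52, 113.
Maximum is 113, attained at (-3, -4).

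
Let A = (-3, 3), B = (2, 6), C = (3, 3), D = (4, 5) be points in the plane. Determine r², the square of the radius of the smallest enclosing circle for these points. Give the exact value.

13.25

By Welzl's lemma the MEC is supported by two points (diametrically opposite) or three points (on a circumcircle).
The farthest pair is A–D with squared distance 53. The circle on this segment as diameter has centre (0.5, 4) and r² = 53/4 = 13.25.
Check B: distance² to centre = 6.25 ≤ 13.25, so it lies inside.
All remaining points lie in this disk, and no smaller disk contains both endpoints, so this is the minimum enclosing circle.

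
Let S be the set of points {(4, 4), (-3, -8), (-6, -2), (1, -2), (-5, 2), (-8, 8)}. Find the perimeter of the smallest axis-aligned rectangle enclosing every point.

56

Width = max x − min x = 4 − (-8) = 12.
Height = max y − min y = 8 − (-8) = 16.
Perimeter = 2(12 + 16) = 56.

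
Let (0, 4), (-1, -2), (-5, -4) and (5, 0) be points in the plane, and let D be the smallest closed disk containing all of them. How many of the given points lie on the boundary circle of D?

3

By Welzl's lemma the MEC is supported by two points (diametrically opposite) or three points (on a circumcircle).
The minimum enclosing circle is determined by three boundary points: (0, 4), (-5, -4), (5, 0).
Their circumcentre is (-7/30, -17/12) with r² = 105821/3600.
The farthest remaining point (-1, -2) is at distance² 3341/3600 ≤ 105821/3600.
The points at distance exactly r from the centre are (0, 4), (-5, -4), (5, 0) — 3 points.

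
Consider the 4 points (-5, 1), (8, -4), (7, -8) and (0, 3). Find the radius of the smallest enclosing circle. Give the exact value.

7.5

A smallest enclosing disk is always determined by at most three of the input points on its boundary.
The farthest pair is (-5, 1)–(7, -8) with squared distance 225. The circle on this segment as diameter has centre (1, -3.5) and r² = 225/4 = 56.25.
Check (8, -4): distance² to centre = 49.25 ≤ 56.25, so it lies inside.
All remaining points lie in this disk, and no smaller disk contains both endpoints, so this is the minimum enclosing circle.
r = √(56.25) = 7.5.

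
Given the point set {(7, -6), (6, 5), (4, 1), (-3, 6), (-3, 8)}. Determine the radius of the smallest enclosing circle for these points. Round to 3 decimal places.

8.602

The minimum enclosing circle of a finite set is fixed by two of the points (as a diameter) or three (as a circumcircle).
The farthest pair is (7, -6)–(-3, 8) with squared distance 296. The circle on this segment as diameter has centre (2, 1) and r² = 296/4 = 74.
Check (6, 5): distance² to centre = 32 ≤ 74, so it lies inside.
All remaining points lie in this disk, and no smaller disk contains both endpoints, so this is the minimum enclosing circle.
r = √74 ≈ 8.602.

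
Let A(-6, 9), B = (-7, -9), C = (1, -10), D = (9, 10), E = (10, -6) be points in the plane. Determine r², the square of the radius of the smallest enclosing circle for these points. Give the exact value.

By Welzl's lemma the MEC is supported by two points (diametrically opposite) or three points (on a circumcircle).
The farthest pair is B–D with squared distance 617. The circle on this segment as diameter has centre (1, 0.5) and r² = 617/4 = 154.25.
Check A: distance² to centre = 121.25 ≤ 154.25, so it lies inside.
All remaining points lie in this disk, and no smaller disk contains both endpoints, so this is the minimum enclosing circle.

154.25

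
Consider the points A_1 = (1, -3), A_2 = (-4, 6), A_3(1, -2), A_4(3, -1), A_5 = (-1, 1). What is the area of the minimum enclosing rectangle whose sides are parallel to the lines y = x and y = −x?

In coordinates u = x + y, v = x − y the rectangle is axis-aligned; the map (x,y)→(u,v) scales areas by 2.
u-values: -2, 2, -1, 2, 0; range = 2 − (-2) = 4.
v-values: 4, -10, 3, 4, -2; range = 4 − (-10) = 14.
Area = (4 × 14) / 2 = 28.

28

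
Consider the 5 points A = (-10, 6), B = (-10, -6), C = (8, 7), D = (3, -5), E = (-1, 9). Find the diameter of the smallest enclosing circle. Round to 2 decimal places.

22.20

The minimum enclosing circle of a finite set is fixed by two of the points (as a diameter) or three (as a circumcircle).
The farthest pair is B–C with squared distance 493. The circle on this segment as diameter has centre (-1, 0.5) and r² = 493/4 = 123.25.
Check A: distance² to centre = 111.25 ≤ 123.25, so it lies inside.
All remaining points lie in this disk, and no smaller disk contains both endpoints, so this is the minimum enclosing circle.
Diameter = 2r = 2√(123.25) ≈ 22.20.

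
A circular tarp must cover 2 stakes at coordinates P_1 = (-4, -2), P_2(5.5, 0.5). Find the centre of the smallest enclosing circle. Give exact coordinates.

(0.75, -0.75)

The smallest circle enclosing two points has them as diameter endpoints.
Centre = midpoint = (0.75, -0.75); r² = |P_1P_2|²/4 = 96.5/4 = 24.125.
Centre = (0.75, -0.75).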